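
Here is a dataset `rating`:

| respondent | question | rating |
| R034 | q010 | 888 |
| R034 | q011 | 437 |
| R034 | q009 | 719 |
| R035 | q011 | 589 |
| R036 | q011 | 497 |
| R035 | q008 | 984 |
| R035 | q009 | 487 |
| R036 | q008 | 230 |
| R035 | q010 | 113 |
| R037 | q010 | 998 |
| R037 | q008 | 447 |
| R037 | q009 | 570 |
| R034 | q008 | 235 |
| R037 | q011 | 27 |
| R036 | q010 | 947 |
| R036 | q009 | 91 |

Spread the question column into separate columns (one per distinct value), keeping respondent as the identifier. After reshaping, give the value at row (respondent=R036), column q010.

Wide layout: rows indexed by respondent, columns are the 4 distinct question values (q010, q011, q009, q008).
Cell (respondent=R036, question=q010) draws from the long row where respondent=R036 and question=q010, which has rating=947.

947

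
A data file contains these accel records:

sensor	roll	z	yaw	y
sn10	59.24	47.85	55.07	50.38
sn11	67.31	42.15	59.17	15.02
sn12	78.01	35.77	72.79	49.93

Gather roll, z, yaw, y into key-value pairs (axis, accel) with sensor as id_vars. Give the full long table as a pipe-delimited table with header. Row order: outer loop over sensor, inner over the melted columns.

Each (sensor, column) pair becomes one row: 3 × 4 = 12 rows.
For example, (sn10, roll) → accel=59.24.

| sensor | axis | accel |
| sn10 | roll | 59.24 |
| sn10 | z | 47.85 |
| sn10 | yaw | 55.07 |
| sn10 | y | 50.38 |
| sn11 | roll | 67.31 |
| sn11 | z | 42.15 |
| sn11 | yaw | 59.17 |
| sn11 | y | 15.02 |
| sn12 | roll | 78.01 |
| sn12 | z | 35.77 |
| sn12 | yaw | 72.79 |
| sn12 | y | 49.93 |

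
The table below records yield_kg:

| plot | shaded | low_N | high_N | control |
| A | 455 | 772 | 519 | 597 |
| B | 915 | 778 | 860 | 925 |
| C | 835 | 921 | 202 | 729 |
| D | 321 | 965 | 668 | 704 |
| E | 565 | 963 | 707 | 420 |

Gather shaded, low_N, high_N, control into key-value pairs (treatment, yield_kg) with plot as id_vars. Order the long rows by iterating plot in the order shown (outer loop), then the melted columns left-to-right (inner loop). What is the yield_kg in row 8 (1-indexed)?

20 rows total (5 × 4). Row 8: index ⌊(8-1)/4⌋ = 1 into plot → B; (8-1) mod 4 = 3 into the melted columns → control.
So row 8 is (B, control, 925); yield_kg = 925.

925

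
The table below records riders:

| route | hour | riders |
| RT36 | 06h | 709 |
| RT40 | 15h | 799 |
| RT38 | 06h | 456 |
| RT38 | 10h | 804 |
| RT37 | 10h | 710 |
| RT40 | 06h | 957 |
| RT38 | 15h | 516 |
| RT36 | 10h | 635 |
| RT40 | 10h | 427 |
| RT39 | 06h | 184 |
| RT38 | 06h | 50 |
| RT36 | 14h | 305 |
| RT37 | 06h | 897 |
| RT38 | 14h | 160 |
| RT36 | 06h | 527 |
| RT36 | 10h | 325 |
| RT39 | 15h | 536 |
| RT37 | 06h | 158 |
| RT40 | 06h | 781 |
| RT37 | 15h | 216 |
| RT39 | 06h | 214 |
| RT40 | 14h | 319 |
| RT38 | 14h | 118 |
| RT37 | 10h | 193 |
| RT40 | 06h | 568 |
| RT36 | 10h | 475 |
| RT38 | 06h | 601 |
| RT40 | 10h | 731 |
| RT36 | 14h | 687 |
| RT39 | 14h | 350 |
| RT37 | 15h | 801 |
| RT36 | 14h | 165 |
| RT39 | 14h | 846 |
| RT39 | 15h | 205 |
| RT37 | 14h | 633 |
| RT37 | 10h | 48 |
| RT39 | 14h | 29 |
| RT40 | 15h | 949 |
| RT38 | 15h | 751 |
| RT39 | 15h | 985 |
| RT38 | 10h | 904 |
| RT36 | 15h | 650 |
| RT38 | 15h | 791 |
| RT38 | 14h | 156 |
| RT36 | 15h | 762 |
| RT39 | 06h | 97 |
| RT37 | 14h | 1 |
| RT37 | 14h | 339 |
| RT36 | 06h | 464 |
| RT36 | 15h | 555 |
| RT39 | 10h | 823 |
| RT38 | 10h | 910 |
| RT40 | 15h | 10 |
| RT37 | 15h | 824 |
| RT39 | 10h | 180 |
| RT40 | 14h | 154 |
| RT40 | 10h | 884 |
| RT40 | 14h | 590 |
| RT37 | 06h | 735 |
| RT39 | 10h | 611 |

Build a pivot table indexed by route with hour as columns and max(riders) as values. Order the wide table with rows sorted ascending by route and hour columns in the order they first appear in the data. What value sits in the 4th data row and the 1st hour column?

With rows sorted ascending by route, row 4 is route=RT39. hour columns in first-appearance order: 06h, 15h, 10h, 14h; column 1 is 06h.
Long rows with route=RT39, hour=06h: max(184, 214, 97) = 214.

214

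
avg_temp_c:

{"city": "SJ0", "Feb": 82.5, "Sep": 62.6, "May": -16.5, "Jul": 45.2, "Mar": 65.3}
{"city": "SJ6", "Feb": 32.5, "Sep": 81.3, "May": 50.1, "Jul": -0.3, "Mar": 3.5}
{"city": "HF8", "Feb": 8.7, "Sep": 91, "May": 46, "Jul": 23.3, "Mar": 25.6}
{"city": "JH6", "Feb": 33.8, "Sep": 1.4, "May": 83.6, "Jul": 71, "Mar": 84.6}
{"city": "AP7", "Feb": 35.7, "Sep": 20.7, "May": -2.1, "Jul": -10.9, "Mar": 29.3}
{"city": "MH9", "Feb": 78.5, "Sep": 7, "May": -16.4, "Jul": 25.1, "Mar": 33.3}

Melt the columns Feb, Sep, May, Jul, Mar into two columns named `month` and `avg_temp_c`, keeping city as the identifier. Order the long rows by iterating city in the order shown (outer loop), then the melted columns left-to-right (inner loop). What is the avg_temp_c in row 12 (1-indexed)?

30 rows total (6 × 5). Row 12: index ⌊(12-1)/5⌋ = 2 into city → HF8; (12-1) mod 5 = 1 into the melted columns → Sep.
So row 12 is (HF8, Sep, 91); avg_temp_c = 91.

91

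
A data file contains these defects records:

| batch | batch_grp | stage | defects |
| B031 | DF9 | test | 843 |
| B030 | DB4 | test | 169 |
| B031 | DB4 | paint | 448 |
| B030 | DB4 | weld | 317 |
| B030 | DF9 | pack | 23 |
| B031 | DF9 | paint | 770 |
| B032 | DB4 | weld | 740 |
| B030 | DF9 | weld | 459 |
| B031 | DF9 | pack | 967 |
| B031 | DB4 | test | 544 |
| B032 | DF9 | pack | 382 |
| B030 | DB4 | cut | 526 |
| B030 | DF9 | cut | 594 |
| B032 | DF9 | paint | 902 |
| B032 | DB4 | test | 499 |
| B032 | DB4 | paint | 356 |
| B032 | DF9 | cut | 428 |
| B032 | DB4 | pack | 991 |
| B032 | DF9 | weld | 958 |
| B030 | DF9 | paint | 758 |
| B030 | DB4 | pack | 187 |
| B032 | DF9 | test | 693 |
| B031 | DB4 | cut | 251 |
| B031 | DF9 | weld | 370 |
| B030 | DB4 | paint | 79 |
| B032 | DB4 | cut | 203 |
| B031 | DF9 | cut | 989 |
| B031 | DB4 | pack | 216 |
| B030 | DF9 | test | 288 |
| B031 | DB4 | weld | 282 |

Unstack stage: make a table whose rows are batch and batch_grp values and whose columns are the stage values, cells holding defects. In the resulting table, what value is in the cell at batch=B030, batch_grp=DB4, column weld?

Wide layout: rows indexed by batch and batch_grp, columns are the 5 distinct stage values (test, paint, weld, pack, cut).
Cell (batch=B030, batch_grp=DB4, stage=weld) draws from the long row where batch=B030, batch_grp=DB4 and stage=weld, which has defects=317.

317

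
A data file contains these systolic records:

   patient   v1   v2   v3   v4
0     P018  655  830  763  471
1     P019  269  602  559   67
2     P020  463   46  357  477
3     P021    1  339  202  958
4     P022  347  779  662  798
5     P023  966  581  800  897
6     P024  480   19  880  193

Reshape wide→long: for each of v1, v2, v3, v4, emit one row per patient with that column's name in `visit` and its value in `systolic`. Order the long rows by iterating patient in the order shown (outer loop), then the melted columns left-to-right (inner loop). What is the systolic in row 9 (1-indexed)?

463

28 rows total (7 × 4). Row 9: index ⌊(9-1)/4⌋ = 2 into patient → P020; (9-1) mod 4 = 0 into the melted columns → v1.
So row 9 is (P020, v1, 463); systolic = 463.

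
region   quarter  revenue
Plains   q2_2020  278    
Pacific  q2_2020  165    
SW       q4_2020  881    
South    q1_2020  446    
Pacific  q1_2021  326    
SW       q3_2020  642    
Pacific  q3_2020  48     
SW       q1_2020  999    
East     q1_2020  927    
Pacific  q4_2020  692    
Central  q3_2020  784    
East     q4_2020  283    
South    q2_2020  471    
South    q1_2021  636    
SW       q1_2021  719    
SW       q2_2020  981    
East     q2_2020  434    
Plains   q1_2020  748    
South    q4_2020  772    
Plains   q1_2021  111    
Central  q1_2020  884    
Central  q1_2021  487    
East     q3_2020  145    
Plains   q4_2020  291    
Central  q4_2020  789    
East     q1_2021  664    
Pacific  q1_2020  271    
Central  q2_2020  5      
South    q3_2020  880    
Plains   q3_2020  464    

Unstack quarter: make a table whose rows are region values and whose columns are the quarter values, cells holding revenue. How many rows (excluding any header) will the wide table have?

6 distinct region values → 6 rows.

6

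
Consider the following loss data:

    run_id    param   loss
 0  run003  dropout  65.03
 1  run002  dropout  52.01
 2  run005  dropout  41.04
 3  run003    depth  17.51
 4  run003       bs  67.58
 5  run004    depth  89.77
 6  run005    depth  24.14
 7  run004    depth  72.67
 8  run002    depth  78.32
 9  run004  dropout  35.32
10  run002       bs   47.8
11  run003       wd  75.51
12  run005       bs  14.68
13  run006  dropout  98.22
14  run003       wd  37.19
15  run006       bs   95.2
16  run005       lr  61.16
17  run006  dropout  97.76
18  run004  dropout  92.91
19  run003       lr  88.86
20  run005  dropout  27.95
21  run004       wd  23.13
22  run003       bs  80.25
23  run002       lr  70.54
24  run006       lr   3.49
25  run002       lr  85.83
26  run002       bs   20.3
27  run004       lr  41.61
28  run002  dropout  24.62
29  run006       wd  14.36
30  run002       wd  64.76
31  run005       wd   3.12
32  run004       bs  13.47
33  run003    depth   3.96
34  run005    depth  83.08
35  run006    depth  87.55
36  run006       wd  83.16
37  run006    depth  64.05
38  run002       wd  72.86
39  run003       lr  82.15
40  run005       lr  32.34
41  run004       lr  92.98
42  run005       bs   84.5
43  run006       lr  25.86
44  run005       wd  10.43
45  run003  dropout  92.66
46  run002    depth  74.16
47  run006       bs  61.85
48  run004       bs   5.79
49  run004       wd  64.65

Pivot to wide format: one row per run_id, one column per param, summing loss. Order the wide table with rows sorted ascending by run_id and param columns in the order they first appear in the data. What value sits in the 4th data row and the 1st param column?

With rows sorted ascending by run_id, row 4 is run_id=run005. param columns in first-appearance order: dropout, depth, bs, wd, lr; column 1 is dropout.
Long rows with run_id=run005, param=dropout: 41.04 + 27.95 = 68.99.

68.99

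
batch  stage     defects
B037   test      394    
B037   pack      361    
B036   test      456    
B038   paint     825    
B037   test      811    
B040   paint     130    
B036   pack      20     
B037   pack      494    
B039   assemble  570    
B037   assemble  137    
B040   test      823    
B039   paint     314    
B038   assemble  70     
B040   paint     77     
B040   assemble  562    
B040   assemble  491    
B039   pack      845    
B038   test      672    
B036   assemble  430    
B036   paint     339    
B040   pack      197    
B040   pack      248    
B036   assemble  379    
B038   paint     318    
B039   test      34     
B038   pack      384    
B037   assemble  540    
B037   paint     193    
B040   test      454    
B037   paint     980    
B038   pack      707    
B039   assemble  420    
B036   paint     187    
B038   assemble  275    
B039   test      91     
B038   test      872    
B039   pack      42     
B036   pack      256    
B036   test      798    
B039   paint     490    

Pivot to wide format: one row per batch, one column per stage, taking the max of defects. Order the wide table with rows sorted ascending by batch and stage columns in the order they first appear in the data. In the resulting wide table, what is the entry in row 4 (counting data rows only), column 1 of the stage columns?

With rows sorted ascending by batch, row 4 is batch=B039. stage columns in first-appearance order: test, pack, paint, assemble; column 1 is test.
Long rows with batch=B039, stage=test: max(34, 91) = 91.

91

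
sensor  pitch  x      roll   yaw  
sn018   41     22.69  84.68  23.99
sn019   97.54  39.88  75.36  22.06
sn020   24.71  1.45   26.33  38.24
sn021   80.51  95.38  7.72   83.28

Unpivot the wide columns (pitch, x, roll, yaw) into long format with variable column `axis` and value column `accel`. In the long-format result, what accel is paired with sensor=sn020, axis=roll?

Unpivoting turns each (sensor, wide-column) pair into one long row.
The wide cell at row sn020, column roll holds 26.33, so the long row (sn020, roll) has accel=26.33.

26.33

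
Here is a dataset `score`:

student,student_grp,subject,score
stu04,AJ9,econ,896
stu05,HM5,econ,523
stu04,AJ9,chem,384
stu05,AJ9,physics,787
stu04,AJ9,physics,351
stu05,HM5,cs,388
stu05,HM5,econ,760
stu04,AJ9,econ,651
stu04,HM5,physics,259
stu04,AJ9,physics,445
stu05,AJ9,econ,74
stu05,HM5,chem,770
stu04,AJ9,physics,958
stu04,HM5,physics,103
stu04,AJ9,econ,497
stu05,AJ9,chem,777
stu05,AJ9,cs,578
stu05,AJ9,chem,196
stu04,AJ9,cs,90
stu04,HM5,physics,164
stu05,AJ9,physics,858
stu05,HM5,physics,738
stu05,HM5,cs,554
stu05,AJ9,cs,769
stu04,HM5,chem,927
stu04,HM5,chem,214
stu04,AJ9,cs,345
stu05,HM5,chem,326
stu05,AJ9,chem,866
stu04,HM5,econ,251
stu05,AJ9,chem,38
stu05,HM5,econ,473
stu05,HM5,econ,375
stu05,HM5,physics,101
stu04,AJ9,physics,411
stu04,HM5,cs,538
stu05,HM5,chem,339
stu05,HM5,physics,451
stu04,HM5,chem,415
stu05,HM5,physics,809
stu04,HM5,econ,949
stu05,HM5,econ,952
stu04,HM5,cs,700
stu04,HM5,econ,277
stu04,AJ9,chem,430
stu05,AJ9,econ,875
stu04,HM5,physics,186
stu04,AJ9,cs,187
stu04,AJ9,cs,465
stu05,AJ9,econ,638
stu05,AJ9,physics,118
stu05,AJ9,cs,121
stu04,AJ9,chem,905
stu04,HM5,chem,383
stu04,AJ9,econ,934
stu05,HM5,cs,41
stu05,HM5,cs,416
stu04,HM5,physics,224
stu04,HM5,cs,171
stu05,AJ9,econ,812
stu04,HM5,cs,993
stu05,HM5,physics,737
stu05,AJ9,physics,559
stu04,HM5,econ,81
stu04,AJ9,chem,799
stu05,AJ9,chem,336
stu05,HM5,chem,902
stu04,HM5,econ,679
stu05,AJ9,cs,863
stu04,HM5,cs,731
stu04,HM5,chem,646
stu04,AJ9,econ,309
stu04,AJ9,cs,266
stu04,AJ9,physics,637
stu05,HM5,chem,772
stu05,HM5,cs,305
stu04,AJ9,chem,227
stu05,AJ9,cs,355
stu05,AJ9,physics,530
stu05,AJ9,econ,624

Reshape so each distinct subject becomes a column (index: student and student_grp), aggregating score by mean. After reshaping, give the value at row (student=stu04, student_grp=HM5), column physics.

187.20

Rows with student=stu04, student_grp=HM5 and subject=physics: score values are 259, 103, 164, 186, 224.
(259 + 103 + 164 + 186 + 224) / 5 = 187.20.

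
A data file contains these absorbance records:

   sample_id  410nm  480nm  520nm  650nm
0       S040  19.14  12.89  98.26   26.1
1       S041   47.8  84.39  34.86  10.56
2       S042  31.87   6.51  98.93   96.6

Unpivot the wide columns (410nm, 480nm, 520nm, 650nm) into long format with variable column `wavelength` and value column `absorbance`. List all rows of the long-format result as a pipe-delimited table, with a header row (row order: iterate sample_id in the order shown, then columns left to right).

Each (sample_id, column) pair becomes one row: 3 × 4 = 12 rows.
For example, (S040, 410nm) → absorbance=19.14.

| sample_id | wavelength | absorbance |
| S040 | 410nm | 19.14 |
| S040 | 480nm | 12.89 |
| S040 | 520nm | 98.26 |
| S040 | 650nm | 26.1 |
| S041 | 410nm | 47.8 |
| S041 | 480nm | 84.39 |
| S041 | 520nm | 34.86 |
| S041 | 650nm | 10.56 |
| S042 | 410nm | 31.87 |
| S042 | 480nm | 6.51 |
| S042 | 520nm | 98.93 |
| S042 | 650nm | 96.6 |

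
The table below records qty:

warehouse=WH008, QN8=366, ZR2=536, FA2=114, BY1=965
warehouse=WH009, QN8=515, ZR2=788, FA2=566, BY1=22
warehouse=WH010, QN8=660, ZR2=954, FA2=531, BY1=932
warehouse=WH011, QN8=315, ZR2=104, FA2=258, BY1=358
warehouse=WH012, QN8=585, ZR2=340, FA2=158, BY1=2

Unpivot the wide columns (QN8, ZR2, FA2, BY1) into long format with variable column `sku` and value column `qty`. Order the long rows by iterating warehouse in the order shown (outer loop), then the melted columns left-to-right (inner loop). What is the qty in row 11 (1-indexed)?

20 rows total (5 × 4). Row 11: index ⌊(11-1)/4⌋ = 2 into warehouse → WH010; (11-1) mod 4 = 2 into the melted columns → FA2.
So row 11 is (WH010, FA2, 531); qty = 531.

531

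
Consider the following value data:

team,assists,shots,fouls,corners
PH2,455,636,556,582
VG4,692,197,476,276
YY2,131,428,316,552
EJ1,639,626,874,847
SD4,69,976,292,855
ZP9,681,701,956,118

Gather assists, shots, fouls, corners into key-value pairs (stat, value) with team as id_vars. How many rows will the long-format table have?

6 team values × 4 melted columns = 24 rows.

24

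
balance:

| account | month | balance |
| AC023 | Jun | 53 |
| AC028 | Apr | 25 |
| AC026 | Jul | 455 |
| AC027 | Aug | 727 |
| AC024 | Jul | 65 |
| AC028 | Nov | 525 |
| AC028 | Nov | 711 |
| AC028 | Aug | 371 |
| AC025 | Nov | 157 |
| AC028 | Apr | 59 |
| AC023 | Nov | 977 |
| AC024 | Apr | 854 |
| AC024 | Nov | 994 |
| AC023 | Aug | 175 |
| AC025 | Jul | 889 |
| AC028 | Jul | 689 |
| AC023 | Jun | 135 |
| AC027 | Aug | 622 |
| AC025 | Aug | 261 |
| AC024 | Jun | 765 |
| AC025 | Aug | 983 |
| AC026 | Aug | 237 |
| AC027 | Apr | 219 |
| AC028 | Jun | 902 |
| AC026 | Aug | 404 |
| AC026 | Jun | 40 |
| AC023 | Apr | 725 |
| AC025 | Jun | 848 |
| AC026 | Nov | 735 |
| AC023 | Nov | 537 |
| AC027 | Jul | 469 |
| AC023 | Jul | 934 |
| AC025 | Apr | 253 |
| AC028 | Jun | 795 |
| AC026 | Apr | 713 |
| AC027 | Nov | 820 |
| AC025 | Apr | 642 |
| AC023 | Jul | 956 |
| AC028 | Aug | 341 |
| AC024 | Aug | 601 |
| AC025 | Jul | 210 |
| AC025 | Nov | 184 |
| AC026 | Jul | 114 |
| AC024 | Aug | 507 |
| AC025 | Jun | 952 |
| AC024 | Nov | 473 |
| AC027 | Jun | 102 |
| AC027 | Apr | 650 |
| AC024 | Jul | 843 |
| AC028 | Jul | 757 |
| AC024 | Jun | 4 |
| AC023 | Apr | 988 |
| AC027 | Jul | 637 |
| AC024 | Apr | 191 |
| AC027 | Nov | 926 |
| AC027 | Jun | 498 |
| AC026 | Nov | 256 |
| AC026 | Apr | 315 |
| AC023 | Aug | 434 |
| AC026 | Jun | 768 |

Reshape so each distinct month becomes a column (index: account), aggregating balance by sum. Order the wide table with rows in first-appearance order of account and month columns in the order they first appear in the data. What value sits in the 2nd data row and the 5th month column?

1236

With rows in first-appearance order of account, row 2 is account=AC028. month columns in first-appearance order: Jun, Apr, Jul, Aug, Nov; column 5 is Nov.
Long rows with account=AC028, month=Nov: 525 + 711 = 1236.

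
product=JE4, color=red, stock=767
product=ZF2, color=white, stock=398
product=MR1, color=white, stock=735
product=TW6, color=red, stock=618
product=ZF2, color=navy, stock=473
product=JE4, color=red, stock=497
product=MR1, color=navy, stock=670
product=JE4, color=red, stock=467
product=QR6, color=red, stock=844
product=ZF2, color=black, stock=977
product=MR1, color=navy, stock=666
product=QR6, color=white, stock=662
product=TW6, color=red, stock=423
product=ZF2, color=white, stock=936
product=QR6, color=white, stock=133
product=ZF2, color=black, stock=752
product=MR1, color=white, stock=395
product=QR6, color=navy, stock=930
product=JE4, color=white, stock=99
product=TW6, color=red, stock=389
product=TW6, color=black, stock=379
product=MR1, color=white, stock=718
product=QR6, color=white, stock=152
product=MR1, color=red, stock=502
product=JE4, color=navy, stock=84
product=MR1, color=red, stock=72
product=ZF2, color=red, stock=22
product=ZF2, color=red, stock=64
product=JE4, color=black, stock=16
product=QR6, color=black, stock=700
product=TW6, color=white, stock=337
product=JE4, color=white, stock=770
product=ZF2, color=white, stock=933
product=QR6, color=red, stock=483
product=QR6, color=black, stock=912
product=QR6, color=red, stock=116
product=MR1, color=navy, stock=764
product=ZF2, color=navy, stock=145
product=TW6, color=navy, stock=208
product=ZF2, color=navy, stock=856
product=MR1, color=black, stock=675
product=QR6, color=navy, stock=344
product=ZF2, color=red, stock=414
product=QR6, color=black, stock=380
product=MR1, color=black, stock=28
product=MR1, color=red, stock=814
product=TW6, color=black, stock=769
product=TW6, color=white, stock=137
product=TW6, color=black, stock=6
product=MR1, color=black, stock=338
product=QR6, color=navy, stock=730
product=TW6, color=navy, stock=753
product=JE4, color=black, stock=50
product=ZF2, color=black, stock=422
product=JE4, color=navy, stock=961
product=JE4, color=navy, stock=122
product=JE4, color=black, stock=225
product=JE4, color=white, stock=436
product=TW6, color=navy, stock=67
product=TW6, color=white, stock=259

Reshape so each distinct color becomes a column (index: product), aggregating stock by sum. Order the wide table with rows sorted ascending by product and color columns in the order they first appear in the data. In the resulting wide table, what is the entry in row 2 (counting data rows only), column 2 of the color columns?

1848

With rows sorted ascending by product, row 2 is product=MR1. color columns in first-appearance order: red, white, navy, black; column 2 is white.
Long rows with product=MR1, color=white: 735 + 395 + 718 = 1848.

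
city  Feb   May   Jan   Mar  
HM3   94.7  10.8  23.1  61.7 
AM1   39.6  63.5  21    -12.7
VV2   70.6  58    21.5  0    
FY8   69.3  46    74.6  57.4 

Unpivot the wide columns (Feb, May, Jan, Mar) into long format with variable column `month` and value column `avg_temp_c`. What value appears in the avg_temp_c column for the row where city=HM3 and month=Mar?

Unpivoting turns each (city, wide-column) pair into one long row.
The wide cell at row HM3, column Mar holds 61.7, so the long row (HM3, Mar) has avg_temp_c=61.7.

61.7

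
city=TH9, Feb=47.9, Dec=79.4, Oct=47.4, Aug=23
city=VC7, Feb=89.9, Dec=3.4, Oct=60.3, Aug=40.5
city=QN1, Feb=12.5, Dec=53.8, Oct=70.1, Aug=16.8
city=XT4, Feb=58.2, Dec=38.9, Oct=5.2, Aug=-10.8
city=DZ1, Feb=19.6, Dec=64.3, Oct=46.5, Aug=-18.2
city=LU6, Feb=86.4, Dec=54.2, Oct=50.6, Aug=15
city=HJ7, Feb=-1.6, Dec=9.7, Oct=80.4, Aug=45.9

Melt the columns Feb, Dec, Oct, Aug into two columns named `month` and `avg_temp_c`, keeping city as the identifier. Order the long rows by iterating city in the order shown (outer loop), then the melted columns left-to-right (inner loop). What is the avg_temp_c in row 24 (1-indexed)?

28 rows total (7 × 4). Row 24: index ⌊(24-1)/4⌋ = 5 into city → LU6; (24-1) mod 4 = 3 into the melted columns → Aug.
So row 24 is (LU6, Aug, 15); avg_temp_c = 15.

15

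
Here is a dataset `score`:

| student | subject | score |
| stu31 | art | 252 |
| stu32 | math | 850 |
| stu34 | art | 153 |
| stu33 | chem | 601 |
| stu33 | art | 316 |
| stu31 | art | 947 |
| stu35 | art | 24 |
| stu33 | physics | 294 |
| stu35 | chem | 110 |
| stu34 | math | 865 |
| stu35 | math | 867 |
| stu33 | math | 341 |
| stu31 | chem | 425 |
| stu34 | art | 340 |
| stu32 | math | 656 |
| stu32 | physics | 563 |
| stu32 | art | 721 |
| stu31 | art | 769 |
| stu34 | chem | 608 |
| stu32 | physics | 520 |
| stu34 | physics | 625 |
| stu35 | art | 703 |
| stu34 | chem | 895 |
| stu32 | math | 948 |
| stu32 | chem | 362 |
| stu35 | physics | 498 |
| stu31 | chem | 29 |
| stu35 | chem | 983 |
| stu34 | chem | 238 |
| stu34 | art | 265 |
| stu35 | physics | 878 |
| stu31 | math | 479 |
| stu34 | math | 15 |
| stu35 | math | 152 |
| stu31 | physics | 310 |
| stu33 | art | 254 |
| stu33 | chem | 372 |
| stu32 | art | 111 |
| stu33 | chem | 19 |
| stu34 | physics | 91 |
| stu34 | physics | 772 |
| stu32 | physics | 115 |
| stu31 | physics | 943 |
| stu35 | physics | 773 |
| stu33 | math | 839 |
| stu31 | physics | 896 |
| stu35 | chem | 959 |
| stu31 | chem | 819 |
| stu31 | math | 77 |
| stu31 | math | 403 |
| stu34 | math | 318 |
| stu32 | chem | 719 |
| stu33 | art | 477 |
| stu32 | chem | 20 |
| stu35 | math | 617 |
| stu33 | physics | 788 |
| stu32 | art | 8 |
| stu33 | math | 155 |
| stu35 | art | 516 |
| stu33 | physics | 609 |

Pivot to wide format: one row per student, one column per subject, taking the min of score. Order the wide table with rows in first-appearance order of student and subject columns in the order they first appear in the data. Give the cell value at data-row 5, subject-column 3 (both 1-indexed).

110

With rows in first-appearance order of student, row 5 is student=stu35. subject columns in first-appearance order: art, math, chem, physics; column 3 is chem.
Long rows with student=stu35, subject=chem: min(110, 983, 959) = 110.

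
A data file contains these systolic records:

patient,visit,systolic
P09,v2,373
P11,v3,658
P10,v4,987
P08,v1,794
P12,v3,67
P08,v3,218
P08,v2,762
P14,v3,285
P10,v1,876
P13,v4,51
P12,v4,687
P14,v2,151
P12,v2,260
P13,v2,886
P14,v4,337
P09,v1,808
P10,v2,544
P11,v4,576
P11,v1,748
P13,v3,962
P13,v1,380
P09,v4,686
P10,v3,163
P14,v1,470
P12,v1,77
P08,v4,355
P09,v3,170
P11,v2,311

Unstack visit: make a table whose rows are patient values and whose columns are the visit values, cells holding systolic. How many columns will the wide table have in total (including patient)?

1 column for patient plus 4 distinct visit values → 5 columns.

5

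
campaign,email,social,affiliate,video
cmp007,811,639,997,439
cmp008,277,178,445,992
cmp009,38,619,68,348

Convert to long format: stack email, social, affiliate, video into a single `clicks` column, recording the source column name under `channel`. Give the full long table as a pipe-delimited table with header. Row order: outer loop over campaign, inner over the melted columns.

| campaign | channel | clicks |
| cmp007 | email | 811 |
| cmp007 | social | 639 |
| cmp007 | affiliate | 997 |
| cmp007 | video | 439 |
| cmp008 | email | 277 |
| cmp008 | social | 178 |
| cmp008 | affiliate | 445 |
| cmp008 | video | 992 |
| cmp009 | email | 38 |
| cmp009 | social | 619 |
| cmp009 | affiliate | 68 |
| cmp009 | video | 348 |

Each (campaign, column) pair becomes one row: 3 × 4 = 12 rows.
For example, (cmp007, email) → clicks=811.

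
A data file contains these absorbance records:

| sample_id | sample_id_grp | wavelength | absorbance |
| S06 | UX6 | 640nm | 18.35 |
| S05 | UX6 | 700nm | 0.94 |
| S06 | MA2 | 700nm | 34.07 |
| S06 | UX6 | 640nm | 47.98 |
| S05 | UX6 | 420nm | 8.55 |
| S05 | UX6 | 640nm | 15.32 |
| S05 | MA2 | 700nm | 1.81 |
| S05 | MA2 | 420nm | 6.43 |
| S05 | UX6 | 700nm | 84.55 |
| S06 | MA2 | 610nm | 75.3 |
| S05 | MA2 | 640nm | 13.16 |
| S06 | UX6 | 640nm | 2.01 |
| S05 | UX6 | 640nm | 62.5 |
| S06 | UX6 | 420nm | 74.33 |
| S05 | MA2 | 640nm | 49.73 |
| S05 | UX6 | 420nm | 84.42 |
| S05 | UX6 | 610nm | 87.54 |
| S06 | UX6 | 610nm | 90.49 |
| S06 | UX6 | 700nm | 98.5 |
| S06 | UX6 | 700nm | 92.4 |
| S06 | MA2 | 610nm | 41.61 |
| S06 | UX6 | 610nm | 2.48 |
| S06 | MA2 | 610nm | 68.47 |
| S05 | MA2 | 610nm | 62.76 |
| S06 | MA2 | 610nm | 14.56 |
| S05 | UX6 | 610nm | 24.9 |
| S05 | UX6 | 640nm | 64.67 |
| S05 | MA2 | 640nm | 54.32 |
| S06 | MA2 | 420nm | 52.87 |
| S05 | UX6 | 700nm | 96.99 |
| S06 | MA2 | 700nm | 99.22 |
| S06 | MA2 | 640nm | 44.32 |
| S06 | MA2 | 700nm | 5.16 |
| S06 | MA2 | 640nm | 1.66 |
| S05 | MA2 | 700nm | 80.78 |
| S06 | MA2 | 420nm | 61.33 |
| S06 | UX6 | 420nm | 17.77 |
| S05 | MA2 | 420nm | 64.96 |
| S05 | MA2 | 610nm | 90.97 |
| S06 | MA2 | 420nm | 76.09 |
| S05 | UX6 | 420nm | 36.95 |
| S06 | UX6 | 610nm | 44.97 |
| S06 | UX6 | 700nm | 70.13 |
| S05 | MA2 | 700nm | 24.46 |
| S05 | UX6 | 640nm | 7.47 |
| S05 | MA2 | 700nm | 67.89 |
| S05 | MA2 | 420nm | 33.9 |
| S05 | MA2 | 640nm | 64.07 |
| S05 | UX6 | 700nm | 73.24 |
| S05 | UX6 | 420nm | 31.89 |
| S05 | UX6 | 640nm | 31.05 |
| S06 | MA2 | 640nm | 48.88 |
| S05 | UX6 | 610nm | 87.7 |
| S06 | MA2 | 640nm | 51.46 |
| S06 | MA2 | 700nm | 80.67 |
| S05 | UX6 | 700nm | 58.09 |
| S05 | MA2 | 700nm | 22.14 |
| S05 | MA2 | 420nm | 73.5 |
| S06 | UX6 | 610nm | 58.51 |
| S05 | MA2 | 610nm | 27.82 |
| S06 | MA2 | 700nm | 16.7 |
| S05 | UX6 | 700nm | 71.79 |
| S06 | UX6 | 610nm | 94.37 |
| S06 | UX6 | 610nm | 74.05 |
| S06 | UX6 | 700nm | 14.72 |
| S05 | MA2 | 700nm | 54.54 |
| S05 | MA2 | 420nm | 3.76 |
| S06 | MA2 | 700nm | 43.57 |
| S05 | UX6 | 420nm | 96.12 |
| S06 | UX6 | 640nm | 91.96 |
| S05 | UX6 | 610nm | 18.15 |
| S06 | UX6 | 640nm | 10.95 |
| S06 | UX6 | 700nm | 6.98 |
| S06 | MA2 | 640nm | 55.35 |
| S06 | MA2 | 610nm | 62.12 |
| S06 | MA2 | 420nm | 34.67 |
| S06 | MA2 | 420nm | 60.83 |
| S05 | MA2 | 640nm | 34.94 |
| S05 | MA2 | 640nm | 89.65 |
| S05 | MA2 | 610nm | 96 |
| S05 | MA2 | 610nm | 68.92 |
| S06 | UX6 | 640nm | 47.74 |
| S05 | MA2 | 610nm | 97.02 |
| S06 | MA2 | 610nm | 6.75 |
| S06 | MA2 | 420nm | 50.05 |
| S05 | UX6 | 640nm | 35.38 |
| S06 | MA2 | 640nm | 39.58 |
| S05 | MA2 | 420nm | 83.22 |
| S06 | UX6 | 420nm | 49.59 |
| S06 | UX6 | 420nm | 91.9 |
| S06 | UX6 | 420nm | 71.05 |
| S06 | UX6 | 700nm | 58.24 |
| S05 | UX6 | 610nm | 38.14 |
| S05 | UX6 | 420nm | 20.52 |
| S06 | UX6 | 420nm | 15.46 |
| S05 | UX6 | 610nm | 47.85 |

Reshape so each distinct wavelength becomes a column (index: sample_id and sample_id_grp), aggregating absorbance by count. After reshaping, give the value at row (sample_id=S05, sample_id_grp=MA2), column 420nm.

Rows with sample_id=S05, sample_id_grp=MA2 and wavelength=420nm: absorbance values are 6.43, 64.96, 33.9, 73.5, 3.76, 83.22.
6 rows match — count = 6.

6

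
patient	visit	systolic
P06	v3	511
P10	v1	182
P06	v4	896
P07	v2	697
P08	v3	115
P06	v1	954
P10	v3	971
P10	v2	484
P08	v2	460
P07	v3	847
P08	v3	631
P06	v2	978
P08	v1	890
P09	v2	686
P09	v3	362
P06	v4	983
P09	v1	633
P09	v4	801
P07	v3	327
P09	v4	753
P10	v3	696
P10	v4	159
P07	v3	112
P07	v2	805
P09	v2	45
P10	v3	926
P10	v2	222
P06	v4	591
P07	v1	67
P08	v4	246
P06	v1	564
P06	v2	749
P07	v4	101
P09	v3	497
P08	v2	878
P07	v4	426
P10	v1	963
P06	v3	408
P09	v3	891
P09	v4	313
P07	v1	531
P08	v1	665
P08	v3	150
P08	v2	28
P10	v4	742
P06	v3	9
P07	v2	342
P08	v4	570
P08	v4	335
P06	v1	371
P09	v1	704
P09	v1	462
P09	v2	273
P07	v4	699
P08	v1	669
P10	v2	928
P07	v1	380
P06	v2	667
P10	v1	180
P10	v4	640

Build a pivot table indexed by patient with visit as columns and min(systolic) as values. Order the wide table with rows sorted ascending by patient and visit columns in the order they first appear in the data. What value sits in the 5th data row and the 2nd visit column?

180

With rows sorted ascending by patient, row 5 is patient=P10. visit columns in first-appearance order: v3, v1, v4, v2; column 2 is v1.
Long rows with patient=P10, visit=v1: min(182, 963, 180) = 180.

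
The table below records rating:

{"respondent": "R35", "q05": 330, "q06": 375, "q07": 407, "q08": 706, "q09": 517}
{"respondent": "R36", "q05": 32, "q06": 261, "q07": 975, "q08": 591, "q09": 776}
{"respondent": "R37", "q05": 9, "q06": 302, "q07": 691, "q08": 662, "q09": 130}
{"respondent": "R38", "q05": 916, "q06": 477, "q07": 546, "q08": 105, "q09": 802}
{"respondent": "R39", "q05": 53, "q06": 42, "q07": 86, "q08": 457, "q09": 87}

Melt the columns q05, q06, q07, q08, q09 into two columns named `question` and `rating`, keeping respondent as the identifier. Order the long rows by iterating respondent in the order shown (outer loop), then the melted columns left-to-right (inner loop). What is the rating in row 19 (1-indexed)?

105

25 rows total (5 × 5). Row 19: index ⌊(19-1)/5⌋ = 3 into respondent → R38; (19-1) mod 5 = 3 into the melted columns → q08.
So row 19 is (R38, q08, 105); rating = 105.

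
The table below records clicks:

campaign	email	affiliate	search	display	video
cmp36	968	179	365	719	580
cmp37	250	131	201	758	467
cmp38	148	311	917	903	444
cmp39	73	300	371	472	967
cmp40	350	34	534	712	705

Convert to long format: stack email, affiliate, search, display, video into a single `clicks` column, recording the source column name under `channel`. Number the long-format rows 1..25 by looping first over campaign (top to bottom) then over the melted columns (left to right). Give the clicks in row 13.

25 rows total (5 × 5). Row 13: index ⌊(13-1)/5⌋ = 2 into campaign → cmp38; (13-1) mod 5 = 2 into the melted columns → search.
So row 13 is (cmp38, search, 917); clicks = 917.

917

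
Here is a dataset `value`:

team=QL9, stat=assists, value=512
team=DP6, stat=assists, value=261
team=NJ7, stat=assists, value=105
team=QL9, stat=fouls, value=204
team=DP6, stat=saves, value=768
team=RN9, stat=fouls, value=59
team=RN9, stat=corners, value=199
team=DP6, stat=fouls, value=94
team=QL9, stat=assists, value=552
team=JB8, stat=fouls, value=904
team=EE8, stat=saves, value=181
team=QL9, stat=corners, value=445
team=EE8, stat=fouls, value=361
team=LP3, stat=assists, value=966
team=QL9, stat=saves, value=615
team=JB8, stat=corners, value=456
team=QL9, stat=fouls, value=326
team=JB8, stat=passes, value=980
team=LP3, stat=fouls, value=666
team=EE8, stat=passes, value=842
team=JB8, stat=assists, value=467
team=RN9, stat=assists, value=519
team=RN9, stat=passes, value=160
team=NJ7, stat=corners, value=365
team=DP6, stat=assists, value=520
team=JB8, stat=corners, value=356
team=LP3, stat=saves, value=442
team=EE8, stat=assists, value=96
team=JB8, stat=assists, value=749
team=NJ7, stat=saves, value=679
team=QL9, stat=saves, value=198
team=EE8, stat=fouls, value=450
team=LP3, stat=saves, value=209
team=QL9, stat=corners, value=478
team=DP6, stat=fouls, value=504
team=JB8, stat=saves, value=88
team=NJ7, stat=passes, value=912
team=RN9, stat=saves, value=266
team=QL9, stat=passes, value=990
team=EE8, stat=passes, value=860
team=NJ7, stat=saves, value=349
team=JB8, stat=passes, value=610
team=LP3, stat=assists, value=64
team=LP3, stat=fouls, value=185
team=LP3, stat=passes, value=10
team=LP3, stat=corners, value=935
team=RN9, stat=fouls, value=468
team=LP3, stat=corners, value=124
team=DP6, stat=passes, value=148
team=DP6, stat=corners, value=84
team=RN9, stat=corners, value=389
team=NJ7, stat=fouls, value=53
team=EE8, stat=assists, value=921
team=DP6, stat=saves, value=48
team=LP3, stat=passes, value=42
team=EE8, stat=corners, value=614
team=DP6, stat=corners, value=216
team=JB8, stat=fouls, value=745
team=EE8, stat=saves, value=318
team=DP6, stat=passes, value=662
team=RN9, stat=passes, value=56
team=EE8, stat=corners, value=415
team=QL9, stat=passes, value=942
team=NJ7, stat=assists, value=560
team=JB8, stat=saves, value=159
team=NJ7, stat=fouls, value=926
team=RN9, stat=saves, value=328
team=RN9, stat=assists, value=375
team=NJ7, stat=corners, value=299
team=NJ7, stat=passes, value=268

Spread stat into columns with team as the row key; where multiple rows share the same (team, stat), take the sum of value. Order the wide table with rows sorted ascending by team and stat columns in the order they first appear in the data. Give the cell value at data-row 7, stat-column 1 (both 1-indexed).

894

With rows sorted ascending by team, row 7 is team=RN9. stat columns in first-appearance order: assists, fouls, saves, corners, passes; column 1 is assists.
Long rows with team=RN9, stat=assists: 519 + 375 = 894.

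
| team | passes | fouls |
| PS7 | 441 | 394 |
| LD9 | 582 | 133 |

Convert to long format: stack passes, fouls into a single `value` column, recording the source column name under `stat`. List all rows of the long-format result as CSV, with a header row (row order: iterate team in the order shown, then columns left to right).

team,stat,value
PS7,passes,441
PS7,fouls,394
LD9,passes,582
LD9,fouls,133

Each (team, column) pair becomes one row: 2 × 2 = 4 rows.
For example, (PS7, passes) → value=441.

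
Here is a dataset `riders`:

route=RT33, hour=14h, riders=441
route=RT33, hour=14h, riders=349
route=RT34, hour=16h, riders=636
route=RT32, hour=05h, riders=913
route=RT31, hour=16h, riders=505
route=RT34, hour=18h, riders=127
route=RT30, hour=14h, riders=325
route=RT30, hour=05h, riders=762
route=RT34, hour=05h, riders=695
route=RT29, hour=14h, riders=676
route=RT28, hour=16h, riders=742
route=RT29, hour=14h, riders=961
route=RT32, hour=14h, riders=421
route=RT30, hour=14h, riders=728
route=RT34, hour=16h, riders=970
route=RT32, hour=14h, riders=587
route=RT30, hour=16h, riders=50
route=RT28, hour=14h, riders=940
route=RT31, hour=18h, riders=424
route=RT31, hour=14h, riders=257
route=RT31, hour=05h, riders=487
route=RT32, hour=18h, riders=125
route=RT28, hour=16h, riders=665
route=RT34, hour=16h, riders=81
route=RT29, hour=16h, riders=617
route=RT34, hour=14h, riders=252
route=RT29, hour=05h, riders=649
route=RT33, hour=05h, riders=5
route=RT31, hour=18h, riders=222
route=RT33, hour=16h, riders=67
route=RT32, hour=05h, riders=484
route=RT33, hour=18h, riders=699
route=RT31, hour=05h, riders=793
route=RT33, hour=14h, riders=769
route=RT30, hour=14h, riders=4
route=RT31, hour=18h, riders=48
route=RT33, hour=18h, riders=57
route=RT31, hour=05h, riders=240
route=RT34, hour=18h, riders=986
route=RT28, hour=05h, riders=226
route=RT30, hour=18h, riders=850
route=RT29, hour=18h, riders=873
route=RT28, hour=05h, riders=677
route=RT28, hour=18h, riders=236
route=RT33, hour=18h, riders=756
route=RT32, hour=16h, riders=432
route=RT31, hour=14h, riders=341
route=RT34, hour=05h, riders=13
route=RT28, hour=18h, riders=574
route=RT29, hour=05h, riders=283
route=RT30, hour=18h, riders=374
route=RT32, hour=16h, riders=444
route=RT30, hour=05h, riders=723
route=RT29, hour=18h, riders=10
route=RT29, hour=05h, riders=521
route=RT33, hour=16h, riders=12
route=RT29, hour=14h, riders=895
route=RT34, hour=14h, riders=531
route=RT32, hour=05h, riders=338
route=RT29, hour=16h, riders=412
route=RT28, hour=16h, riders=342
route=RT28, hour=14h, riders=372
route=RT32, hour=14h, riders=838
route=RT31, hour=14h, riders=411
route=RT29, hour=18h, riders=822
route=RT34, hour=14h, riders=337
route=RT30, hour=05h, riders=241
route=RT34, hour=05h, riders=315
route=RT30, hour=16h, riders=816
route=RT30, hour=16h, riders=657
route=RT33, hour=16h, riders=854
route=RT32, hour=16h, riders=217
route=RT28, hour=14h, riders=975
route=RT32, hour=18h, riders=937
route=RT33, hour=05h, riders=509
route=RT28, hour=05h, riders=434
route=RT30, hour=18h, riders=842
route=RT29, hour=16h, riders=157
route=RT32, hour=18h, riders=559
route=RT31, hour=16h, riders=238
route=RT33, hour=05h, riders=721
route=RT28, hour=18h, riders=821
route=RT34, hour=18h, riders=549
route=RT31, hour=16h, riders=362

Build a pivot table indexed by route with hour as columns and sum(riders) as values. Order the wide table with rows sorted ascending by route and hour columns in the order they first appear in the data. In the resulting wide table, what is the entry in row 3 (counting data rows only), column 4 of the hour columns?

2066

With rows sorted ascending by route, row 3 is route=RT30. hour columns in first-appearance order: 14h, 16h, 05h, 18h; column 4 is 18h.
Long rows with route=RT30, hour=18h: 850 + 374 + 842 = 2066.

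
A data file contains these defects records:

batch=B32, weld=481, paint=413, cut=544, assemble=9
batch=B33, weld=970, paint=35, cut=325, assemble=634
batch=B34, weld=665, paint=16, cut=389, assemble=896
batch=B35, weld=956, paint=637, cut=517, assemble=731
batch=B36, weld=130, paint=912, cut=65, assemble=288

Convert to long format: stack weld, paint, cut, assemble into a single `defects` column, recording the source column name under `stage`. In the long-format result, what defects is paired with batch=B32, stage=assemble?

Unpivoting turns each (batch, wide-column) pair into one long row.
The wide cell at row B32, column assemble holds 9, so the long row (B32, assemble) has defects=9.

9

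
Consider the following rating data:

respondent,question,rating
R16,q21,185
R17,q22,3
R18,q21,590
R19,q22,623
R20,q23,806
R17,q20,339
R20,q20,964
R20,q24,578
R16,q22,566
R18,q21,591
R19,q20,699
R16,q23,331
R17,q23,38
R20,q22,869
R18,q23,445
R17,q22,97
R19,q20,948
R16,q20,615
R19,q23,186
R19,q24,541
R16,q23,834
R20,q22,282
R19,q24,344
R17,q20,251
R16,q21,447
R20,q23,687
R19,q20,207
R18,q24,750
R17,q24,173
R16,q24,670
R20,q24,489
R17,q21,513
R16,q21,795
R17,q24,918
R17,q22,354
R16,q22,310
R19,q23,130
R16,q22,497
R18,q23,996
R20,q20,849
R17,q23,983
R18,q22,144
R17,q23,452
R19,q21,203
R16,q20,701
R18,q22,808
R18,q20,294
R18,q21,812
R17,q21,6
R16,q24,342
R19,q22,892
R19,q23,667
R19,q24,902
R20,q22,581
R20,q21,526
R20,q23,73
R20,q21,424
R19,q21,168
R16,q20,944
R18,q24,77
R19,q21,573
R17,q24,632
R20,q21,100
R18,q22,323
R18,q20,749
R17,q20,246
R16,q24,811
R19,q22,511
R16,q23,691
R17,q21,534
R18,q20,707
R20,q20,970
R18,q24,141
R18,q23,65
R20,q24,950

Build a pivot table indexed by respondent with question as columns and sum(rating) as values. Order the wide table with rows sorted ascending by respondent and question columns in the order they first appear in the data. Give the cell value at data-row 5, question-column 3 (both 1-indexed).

1566

With rows sorted ascending by respondent, row 5 is respondent=R20. question columns in first-appearance order: q21, q22, q23, q20, q24; column 3 is q23.
Long rows with respondent=R20, question=q23: 806 + 687 + 73 = 1566.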